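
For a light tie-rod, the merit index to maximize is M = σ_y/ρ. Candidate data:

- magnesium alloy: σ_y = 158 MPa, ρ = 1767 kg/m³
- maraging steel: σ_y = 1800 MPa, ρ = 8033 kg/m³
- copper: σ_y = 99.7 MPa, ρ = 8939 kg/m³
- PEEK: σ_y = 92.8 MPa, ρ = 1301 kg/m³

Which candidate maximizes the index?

Evaluate M for each candidate:
  maraging steel: M = 224 kN·m/kg
  magnesium alloy: M = 89.4 kN·m/kg
  PEEK: M = 71.3 kN·m/kg
  copper: M = 11.2 kN·m/kg
Maraging steel has the largest M.

maraging steel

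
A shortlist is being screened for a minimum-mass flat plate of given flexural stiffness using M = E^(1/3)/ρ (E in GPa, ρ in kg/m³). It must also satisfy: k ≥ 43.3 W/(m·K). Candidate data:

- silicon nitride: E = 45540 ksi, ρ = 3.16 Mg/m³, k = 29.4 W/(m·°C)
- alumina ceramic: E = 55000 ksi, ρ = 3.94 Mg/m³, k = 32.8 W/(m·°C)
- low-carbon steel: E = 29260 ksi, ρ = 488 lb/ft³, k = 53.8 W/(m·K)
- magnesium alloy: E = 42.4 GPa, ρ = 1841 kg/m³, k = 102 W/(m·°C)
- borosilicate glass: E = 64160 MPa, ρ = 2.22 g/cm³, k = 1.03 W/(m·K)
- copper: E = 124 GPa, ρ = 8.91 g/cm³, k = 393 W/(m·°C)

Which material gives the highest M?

magnesium alloy

Screen on constraints: k ≥ 43.3 W/(m·K). Survivors: low-carbon steel, magnesium alloy, copper.
Convert each candidate to consistent units, then evaluate M:
  low-carbon steel: E = 201.7 GPa, ρ = 7817 kg/m³
  magnesium alloy: E = 42.40 GPa, ρ = 1841 kg/m³
  copper: E = 124.0 GPa, ρ = 8910 kg/m³
  magnesium alloy: M = 1.89×10⁻³
  low-carbon steel: M = 0.750×10⁻³
  copper: M = 0.560×10⁻³
The maximum is for magnesium alloy.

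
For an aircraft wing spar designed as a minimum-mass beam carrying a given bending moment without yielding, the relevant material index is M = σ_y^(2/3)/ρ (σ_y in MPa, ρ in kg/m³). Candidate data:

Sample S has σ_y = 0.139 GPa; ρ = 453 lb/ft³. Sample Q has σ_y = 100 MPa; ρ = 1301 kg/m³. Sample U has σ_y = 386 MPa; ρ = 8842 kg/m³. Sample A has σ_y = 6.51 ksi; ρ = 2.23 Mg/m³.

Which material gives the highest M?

Putting every candidate on a common basis:
  sample S: σ_y = 139.0 MPa, ρ = 7256 kg/m³
  sample Q: σ_y = 100.0 MPa, ρ = 1301 kg/m³
  sample U: σ_y = 386.0 MPa, ρ = 8842 kg/m³
  sample A: σ_y = 44.88 MPa, ρ = 2230 kg/m³
  sample Q: M = 16.6×10⁻³
  sample U: M = 6.00×10⁻³
  sample A: M = 5.66×10⁻³
  sample S: M = 3.70×10⁻³
Sample Q ranks first.

sample Q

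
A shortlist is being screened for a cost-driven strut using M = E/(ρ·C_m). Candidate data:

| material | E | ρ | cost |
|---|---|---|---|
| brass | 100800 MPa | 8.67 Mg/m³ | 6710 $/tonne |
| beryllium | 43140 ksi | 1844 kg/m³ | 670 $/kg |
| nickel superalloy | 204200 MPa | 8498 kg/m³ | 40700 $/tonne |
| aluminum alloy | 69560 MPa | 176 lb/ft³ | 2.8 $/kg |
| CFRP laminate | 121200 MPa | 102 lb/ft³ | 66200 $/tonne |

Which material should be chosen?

In SI units:
  brass: E = 100.8 GPa, ρ = 8670 kg/m³, cost = 6.710 $/kg
  beryllium: E = 297.4 GPa, ρ = 1844 kg/m³, cost = 670.0 $/kg
  nickel superalloy: E = 204.2 GPa, ρ = 8498 kg/m³, cost = 40.70 $/kg
  aluminum alloy: E = 69.56 GPa, ρ = 2819 kg/m³, cost = 2.800 $/kg
  CFRP laminate: E = 121.2 GPa, ρ = 1634 kg/m³, cost = 66.20 $/kg
  aluminum alloy: M = 8.81 MN·m per $
  brass: M = 1.73 MN·m per $
  CFRP laminate: M = 1.12 MN·m per $
  nickel superalloy: M = 0.590 MN·m per $
  beryllium: M = 0.241 MN·m per $
The maximum is for aluminum alloy.

aluminum alloy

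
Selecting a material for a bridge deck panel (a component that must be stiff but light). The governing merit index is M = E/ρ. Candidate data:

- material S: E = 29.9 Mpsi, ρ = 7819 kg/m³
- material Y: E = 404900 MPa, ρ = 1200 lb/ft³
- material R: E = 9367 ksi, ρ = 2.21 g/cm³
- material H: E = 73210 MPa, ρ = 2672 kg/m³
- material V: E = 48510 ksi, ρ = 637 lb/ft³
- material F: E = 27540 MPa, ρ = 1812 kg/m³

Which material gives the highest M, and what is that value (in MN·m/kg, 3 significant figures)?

material V, M = 32.8 MN·m/kg

Normalizing units and computing the index:
  material S: E = 206.2 GPa, ρ = 7819 kg/m³
  material Y: E = 404.9 GPa, ρ = 19220 kg/m³
  material R: E = 64.58 GPa, ρ = 2210 kg/m³
  material H: E = 73.21 GPa, ρ = 2672 kg/m³
  material V: E = 334.5 GPa, ρ = 10200 kg/m³
  material F: E = 27.54 GPa, ρ = 1812 kg/m³
  material V: M = 32.8 MN·m/kg
  material R: M = 29.2 MN·m/kg
  material H: M = 27.4 MN·m/kg
  material S: M = 26.4 MN·m/kg
  material Y: M = 21.1 MN·m/kg
  material F: M = 15.2 MN·m/kg
The maximum is for material V.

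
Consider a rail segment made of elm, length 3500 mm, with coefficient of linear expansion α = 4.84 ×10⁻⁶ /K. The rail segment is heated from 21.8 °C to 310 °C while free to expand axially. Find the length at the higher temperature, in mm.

3504.9 mm

ΔT = 310 − 21.8 = 288.2 K.
ΔL = α·L₀·ΔT = 4.84×10⁻⁶ × 3500 mm × 288.2 K = 4.88 mm.
L = L₀ + ΔL = 3500 + 4.88 = 3504.9 mm.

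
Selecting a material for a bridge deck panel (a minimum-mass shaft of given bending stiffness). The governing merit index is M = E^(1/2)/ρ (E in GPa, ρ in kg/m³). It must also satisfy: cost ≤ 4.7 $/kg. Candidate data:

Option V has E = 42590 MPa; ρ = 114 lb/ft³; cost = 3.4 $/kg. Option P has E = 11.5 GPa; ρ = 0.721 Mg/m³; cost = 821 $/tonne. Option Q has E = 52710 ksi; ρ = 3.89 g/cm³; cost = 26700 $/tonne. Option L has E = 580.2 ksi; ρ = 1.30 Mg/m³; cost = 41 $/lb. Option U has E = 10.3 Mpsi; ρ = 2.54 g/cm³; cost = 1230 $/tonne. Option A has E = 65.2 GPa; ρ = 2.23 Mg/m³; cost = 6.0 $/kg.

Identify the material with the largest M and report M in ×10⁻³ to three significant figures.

Screen on constraints: cost ≤ 4.7 $/kg. Survivors: option V, option P, option U.
In SI units:
  option V: E = 42.59 GPa, ρ = 1826 kg/m³
  option P: E = 11.50 GPa, ρ = 721.0 kg/m³
  option U: E = 71.02 GPa, ρ = 2540 kg/m³
  option P: M = 4.70×10⁻³
  option V: M = 3.57×10⁻³
  option U: M = 3.32×10⁻³
Option P has the largest M.

option P, M = 4.70×10⁻³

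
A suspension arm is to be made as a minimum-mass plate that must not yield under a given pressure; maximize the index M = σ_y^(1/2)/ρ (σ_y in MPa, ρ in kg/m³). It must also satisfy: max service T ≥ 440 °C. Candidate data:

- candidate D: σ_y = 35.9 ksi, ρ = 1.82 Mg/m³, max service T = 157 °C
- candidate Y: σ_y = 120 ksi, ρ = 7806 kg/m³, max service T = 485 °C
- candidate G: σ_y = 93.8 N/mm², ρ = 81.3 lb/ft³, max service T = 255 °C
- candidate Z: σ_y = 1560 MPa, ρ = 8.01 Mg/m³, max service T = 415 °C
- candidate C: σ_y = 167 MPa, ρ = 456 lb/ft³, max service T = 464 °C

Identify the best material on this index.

Screen on constraints: max service T ≥ 440 °C. Survivors: candidate Y, candidate C.
Convert each candidate to consistent units, then evaluate M:
  candidate Y: σ_y = 827.4 MPa, ρ = 7806 kg/m³
  candidate C: σ_y = 167.0 MPa, ρ = 7304 kg/m³
  candidate Y: M = 3.68×10⁻³
  candidate C: M = 1.77×10⁻³
The maximum is for candidate Y.

candidate Y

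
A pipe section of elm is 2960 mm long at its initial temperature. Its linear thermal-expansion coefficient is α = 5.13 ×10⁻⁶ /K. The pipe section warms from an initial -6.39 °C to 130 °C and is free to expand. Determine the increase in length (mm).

2.07 mm

ΔT = 130 − (-6.39) = 136.4 K.
ΔL = α·L₀·ΔT = 5.13×10⁻⁶ × 2960 mm × 136.4 K = 2.07 mm.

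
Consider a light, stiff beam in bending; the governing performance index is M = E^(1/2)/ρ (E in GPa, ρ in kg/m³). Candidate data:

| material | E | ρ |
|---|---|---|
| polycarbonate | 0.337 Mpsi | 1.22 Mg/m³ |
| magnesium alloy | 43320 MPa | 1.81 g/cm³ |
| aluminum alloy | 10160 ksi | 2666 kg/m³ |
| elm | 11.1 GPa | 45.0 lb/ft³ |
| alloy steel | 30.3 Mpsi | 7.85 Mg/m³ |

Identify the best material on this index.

Putting every candidate on a common basis:
  polycarbonate: E = 2.324 GPa, ρ = 1220 kg/m³
  magnesium alloy: E = 43.32 GPa, ρ = 1810 kg/m³
  aluminum alloy: E = 70.05 GPa, ρ = 2666 kg/m³
  elm: E = 11.10 GPa, ρ = 720.8 kg/m³
  alloy steel: E = 208.9 GPa, ρ = 7850 kg/m³
  elm: M = 4.62×10⁻³
  magnesium alloy: M = 3.64×10⁻³
  aluminum alloy: M = 3.14×10⁻³
  alloy steel: M = 1.84×10⁻³
  polycarbonate: M = 1.25×10⁻³
Elm has the largest M.

elm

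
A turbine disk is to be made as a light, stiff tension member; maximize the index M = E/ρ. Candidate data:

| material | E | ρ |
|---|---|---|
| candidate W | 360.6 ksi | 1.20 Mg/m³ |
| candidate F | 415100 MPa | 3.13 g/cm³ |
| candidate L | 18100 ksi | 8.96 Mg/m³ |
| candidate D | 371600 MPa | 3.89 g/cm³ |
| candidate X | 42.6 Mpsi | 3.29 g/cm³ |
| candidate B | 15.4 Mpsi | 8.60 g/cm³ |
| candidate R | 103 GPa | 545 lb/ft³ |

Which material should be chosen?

After converting to SI:
  candidate W: E = 2.486 GPa, ρ = 1200 kg/m³
  candidate F: E = 415.1 GPa, ρ = 3130 kg/m³
  candidate L: E = 124.8 GPa, ρ = 8960 kg/m³
  candidate D: E = 371.6 GPa, ρ = 3890 kg/m³
  candidate X: E = 293.7 GPa, ρ = 3290 kg/m³
  candidate B: E = 106.2 GPa, ρ = 8600 kg/m³
  candidate R: E = 103.0 GPa, ρ = 8730 kg/m³
  candidate F: M = 133 MN·m/kg
  candidate D: M = 95.5 MN·m/kg
  candidate X: M = 89.3 MN·m/kg
  candidate L: M = 13.9 MN·m/kg
  candidate B: M = 12.3 MN·m/kg
  candidate R: M = 11.8 MN·m/kg
  candidate W: M = 2.07 MN·m/kg
Candidate F ranks first.

candidate F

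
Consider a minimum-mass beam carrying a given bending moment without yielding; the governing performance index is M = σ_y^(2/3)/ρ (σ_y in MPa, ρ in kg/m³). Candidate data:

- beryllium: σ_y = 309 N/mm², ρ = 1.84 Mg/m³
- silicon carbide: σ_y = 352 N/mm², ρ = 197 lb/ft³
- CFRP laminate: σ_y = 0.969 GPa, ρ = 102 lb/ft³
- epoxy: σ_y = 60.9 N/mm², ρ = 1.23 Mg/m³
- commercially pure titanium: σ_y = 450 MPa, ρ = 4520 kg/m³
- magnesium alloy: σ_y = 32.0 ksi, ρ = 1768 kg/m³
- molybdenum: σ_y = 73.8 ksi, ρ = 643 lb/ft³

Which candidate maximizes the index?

CFRP laminate

Normalizing units and computing the index:
  beryllium: σ_y = 309.0 MPa, ρ = 1840 kg/m³
  silicon carbide: σ_y = 352.0 MPa, ρ = 3156 kg/m³
  CFRP laminate: σ_y = 969.0 MPa, ρ = 1634 kg/m³
  epoxy: σ_y = 60.90 MPa, ρ = 1230 kg/m³
  commercially pure titanium: σ_y = 450.0 MPa, ρ = 4520 kg/m³
  magnesium alloy: σ_y = 220.6 MPa, ρ = 1768 kg/m³
  molybdenum: σ_y = 508.8 MPa, ρ = 10300 kg/m³
  CFRP laminate: M = 59.9×10⁻³
  beryllium: M = 24.8×10⁻³
  magnesium alloy: M = 20.7×10⁻³
  silicon carbide: M = 15.8×10⁻³
  commercially pure titanium: M = 13.0×10⁻³
  epoxy: M = 12.6×10⁻³
  molybdenum: M = 6.19×10⁻³
CFRP laminate has the largest M.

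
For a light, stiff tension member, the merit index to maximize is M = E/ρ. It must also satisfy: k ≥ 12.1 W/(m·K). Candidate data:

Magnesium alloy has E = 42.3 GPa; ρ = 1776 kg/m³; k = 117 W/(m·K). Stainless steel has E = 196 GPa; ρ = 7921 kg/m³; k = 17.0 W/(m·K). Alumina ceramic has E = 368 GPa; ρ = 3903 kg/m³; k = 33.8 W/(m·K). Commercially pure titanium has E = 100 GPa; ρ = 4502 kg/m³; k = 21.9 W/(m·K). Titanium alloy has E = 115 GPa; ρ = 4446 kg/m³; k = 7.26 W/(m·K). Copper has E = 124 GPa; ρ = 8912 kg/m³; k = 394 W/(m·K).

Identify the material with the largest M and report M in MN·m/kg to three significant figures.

Screen on constraints: k ≥ 12.1 W/(m·K). Survivors: magnesium alloy, stainless steel, alumina ceramic, commercially pure titanium, copper.
Computing M directly (units already consistent):
  alumina ceramic: M = 94.3 MN·m/kg
  stainless steel: M = 24.7 MN·m/kg
  magnesium alloy: M = 23.8 MN·m/kg
  commercially pure titanium: M = 22.2 MN·m/kg
  copper: M = 13.9 MN·m/kg
The maximum is for alumina ceramic.

alumina ceramic, M = 94.3 MN·m/kg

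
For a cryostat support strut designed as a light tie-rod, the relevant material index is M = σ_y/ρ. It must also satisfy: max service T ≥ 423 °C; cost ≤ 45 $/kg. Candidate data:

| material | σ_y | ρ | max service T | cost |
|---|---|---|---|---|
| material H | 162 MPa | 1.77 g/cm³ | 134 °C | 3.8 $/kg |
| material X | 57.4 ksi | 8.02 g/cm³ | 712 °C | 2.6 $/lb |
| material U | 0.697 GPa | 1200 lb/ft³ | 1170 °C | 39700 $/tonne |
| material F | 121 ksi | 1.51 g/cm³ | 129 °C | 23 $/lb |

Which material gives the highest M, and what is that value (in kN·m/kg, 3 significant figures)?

material X, M = 49.3 kN·m/kg

Screen on constraints: max service T ≥ 423 °C; cost ≤ 45 $/kg. Survivors: material X, material U.
After converting to SI:
  material X: σ_y = 395.8 MPa, ρ = 8020 kg/m³
  material U: σ_y = 697.0 MPa, ρ = 19220 kg/m³
  material X: M = 49.3 kN·m/kg
  material U: M = 36.3 kN·m/kg
Material X has the largest M.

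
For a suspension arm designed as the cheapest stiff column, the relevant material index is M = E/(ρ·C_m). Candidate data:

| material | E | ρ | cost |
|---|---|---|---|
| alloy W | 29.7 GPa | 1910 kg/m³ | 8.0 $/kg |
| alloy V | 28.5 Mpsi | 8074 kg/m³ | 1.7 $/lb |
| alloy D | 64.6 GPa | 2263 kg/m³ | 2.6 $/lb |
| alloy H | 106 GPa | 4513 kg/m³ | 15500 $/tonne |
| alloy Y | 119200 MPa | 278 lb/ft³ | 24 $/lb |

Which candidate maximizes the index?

Convert each candidate to consistent units, then evaluate M:
  alloy W: E = 29.70 GPa, ρ = 1910 kg/m³, cost = 8.000 $/kg
  alloy V: E = 196.5 GPa, ρ = 8074 kg/m³, cost = 3.748 $/kg
  alloy D: E = 64.60 GPa, ρ = 2263 kg/m³, cost = 5.732 $/kg
  alloy H: E = 106.0 GPa, ρ = 4513 kg/m³, cost = 15.50 $/kg
  alloy Y: E = 119.2 GPa, ρ = 4453 kg/m³, cost = 52.91 $/kg
  alloy V: M = 6.49 MN·m per $
  alloy D: M = 4.98 MN·m per $
  alloy W: M = 1.94 MN·m per $
  alloy H: M = 1.52 MN·m per $
  alloy Y: M = 0.506 MN·m per $
Alloy V has the largest M.

alloy V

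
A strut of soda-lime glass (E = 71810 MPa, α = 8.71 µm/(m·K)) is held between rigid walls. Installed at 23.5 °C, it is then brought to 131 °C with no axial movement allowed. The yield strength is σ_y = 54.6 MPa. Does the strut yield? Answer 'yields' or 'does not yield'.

yields

E = 71810 MPa = 71.81 GPa.
ΔT = 107.5 K. Constrained thermal stress σ = E·α·ΔT = 71.81×10³ MPa × 8.71×10⁻⁶ × 107.5 = 67.2 MPa (compressive).
Compare to σ_y = 54.6 MPa: σ ≥ σ_y, so it yields.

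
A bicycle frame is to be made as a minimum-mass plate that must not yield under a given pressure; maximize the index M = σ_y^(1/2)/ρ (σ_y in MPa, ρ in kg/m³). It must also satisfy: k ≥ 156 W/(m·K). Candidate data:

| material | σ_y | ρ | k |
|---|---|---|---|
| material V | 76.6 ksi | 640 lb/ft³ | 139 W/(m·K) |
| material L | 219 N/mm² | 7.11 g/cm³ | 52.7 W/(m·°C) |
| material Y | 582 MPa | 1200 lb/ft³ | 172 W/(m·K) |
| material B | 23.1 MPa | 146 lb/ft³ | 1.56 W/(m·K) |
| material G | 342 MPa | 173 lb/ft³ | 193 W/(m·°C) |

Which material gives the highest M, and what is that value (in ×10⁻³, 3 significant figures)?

Screen on constraints: k ≥ 156 W/(m·K). Survivors: material Y, material G.
In SI units:
  material Y: σ_y = 582.0 MPa, ρ = 19220 kg/m³
  material G: σ_y = 342.0 MPa, ρ = 2771 kg/m³
  material G: M = 6.67×10⁻³
  material Y: M = 1.26×10⁻³
Material G ranks first.

material G, M = 6.67×10⁻³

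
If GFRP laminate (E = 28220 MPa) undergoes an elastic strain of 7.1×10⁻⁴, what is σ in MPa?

E = 28220 MPa = 28.22 GPa.
σ = E·ε = 28220 MPa × 7.1×10⁻⁴ = 20.0 MPa.

20.0 MPa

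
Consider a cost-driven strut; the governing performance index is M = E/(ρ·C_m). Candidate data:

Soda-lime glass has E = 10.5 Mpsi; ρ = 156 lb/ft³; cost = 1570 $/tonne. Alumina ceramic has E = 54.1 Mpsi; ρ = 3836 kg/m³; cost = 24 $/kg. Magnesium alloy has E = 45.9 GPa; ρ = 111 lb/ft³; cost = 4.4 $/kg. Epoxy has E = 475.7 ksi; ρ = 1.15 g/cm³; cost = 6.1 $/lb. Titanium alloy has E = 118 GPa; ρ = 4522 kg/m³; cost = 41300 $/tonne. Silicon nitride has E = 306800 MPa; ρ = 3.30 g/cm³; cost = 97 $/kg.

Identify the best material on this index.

Putting every candidate on a common basis:
  soda-lime glass: E = 72.39 GPa, ρ = 2499 kg/m³, cost = 1.570 $/kg
  alumina ceramic: E = 373.0 GPa, ρ = 3836 kg/m³, cost = 24.00 $/kg
  magnesium alloy: E = 45.90 GPa, ρ = 1778 kg/m³, cost = 4.400 $/kg
  epoxy: E = 3.280 GPa, ρ = 1150 kg/m³, cost = 13.45 $/kg
  titanium alloy: E = 118.0 GPa, ρ = 4522 kg/m³, cost = 41.30 $/kg
  silicon nitride: E = 306.8 GPa, ρ = 3300 kg/m³, cost = 97.00 $/kg
  soda-lime glass: M = 18.5 MN·m per $
  magnesium alloy: M = 5.87 MN·m per $
  alumina ceramic: M = 4.05 MN·m per $
  silicon nitride: M = 0.958 MN·m per $
  titanium alloy: M = 0.632 MN·m per $
  epoxy: M = 0.212 MN·m per $
The maximum is for soda-lime glass.

soda-lime glass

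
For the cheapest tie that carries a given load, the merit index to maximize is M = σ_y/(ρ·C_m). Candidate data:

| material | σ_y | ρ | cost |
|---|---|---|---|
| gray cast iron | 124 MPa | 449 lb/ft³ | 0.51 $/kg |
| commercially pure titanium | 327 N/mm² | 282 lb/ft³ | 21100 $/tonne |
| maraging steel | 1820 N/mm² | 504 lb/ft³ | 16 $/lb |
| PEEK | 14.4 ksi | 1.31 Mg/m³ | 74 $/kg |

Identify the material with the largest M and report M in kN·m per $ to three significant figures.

Putting every candidate on a common basis:
  gray cast iron: σ_y = 124.0 MPa, ρ = 7192 kg/m³, cost = 0.5100 $/kg
  commercially pure titanium: σ_y = 327.0 MPa, ρ = 4517 kg/m³, cost = 21.10 $/kg
  maraging steel: σ_y = 1820 MPa, ρ = 8073 kg/m³, cost = 35.27 $/kg
  PEEK: σ_y = 99.28 MPa, ρ = 1310 kg/m³, cost = 74.00 $/kg
  gray cast iron: M = 33.8 kN·m per $
  maraging steel: M = 6.39 kN·m per $
  commercially pure titanium: M = 3.43 kN·m per $
  PEEK: M = 1.02 kN·m per $
The maximum is for gray cast iron.

gray cast iron, M = 33.8 kN·m per $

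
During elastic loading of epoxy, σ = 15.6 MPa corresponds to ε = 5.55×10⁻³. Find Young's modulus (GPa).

2.81 GPa

E = σ/ε = 15.6 MPa / 5.55×10⁻³ = 2811 MPa = 2.81 GPa.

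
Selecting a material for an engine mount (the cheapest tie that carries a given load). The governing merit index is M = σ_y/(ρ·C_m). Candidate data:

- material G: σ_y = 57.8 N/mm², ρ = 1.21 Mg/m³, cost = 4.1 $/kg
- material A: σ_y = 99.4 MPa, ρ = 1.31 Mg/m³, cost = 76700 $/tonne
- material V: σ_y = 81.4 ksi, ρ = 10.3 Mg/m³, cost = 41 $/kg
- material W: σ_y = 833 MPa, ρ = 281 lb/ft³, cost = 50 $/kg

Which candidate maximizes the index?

material G

Convert each candidate to consistent units, then evaluate M:
  material G: σ_y = 57.80 MPa, ρ = 1210 kg/m³, cost = 4.100 $/kg
  material A: σ_y = 99.40 MPa, ρ = 1310 kg/m³, cost = 76.70 $/kg
  material V: σ_y = 561.2 MPa, ρ = 10300 kg/m³, cost = 41.00 $/kg
  material W: σ_y = 833.0 MPa, ρ = 4501 kg/m³, cost = 50.00 $/kg
  material G: M = 11.7 kN·m per $
  material W: M = 3.70 kN·m per $
  material V: M = 1.33 kN·m per $
  material A: M = 0.989 kN·m per $
Material G ranks first.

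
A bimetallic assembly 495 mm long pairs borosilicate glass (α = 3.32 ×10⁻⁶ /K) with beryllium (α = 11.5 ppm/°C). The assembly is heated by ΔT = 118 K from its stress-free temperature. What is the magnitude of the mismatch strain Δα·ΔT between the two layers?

9.65×10⁻⁴

Δα = |3.32 − 11.5|×10⁻⁶/K = 8.18×10⁻⁶/K.
Mismatch strain = Δα·ΔT = 8.18×10⁻⁶ × 118.0 = 9.65×10⁻⁴.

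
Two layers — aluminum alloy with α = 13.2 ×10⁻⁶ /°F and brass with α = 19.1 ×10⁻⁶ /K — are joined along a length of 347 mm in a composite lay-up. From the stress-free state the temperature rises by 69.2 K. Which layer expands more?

aluminum alloy: α = 13.2×10⁻⁶/°F × 9/5 = 23.8×10⁻⁶/K.
α(aluminum alloy) = 23.8×10⁻⁶/K vs α(brass) = 19.1×10⁻⁶/K.
Higher α expands more for the same ΔT: aluminum alloy.

aluminum alloy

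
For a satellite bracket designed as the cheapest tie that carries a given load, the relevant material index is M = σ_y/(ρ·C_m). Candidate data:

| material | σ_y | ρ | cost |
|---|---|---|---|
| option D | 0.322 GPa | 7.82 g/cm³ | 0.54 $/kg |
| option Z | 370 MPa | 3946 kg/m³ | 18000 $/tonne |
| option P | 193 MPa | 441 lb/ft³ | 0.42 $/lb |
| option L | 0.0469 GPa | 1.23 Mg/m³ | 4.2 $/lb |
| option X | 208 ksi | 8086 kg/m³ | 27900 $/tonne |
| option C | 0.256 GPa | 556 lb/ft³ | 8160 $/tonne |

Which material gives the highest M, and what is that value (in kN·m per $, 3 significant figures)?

option D, M = 76.3 kN·m per $

After converting to SI:
  option D: σ_y = 322.0 MPa, ρ = 7820 kg/m³, cost = 0.5400 $/kg
  option Z: σ_y = 370.0 MPa, ρ = 3946 kg/m³, cost = 18.00 $/kg
  option P: σ_y = 193.0 MPa, ρ = 7064 kg/m³, cost = 0.9259 $/kg
  option L: σ_y = 46.90 MPa, ρ = 1230 kg/m³, cost = 9.259 $/kg
  option X: σ_y = 1434 MPa, ρ = 8086 kg/m³, cost = 27.90 $/kg
  option C: σ_y = 256.0 MPa, ρ = 8906 kg/m³, cost = 8.160 $/kg
  option D: M = 76.3 kN·m per $
  option P: M = 29.5 kN·m per $
  option X: M = 6.36 kN·m per $
  option Z: M = 5.21 kN·m per $
  option L: M = 4.12 kN·m per $
  option C: M = 3.52 kN·m per $
Option D has the largest M.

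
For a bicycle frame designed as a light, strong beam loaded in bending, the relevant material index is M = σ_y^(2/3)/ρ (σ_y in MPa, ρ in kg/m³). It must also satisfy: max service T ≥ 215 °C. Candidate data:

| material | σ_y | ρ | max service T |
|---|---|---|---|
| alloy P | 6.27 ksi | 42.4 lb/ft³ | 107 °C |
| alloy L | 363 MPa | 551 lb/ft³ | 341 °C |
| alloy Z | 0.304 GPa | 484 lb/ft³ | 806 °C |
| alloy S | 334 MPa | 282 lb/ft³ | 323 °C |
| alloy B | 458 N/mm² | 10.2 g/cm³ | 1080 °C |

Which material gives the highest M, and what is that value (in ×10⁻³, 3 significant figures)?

alloy S, M = 10.7×10⁻³

Screen on constraints: max service T ≥ 215 °C. Survivors: alloy L, alloy Z, alloy S, alloy B.
Convert each candidate to consistent units, then evaluate M:
  alloy L: σ_y = 363.0 MPa, ρ = 8826 kg/m³
  alloy Z: σ_y = 304.0 MPa, ρ = 7753 kg/m³
  alloy S: σ_y = 334.0 MPa, ρ = 4517 kg/m³
  alloy B: σ_y = 458.0 MPa, ρ = 10200 kg/m³
  alloy S: M = 10.7×10⁻³
  alloy Z: M = 5.83×10⁻³
  alloy B: M = 5.83×10⁻³
  alloy L: M = 5.77×10⁻³
The maximum is for alloy S.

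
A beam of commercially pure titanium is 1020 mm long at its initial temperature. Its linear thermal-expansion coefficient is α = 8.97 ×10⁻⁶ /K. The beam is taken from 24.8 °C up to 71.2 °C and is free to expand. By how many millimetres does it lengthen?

ΔT = 71.2 − 24.8 = 46.40 K.
ΔL = α·L₀·ΔT = 8.97×10⁻⁶ × 1020 mm × 46.40 K = 0.425 mm.

0.425 mm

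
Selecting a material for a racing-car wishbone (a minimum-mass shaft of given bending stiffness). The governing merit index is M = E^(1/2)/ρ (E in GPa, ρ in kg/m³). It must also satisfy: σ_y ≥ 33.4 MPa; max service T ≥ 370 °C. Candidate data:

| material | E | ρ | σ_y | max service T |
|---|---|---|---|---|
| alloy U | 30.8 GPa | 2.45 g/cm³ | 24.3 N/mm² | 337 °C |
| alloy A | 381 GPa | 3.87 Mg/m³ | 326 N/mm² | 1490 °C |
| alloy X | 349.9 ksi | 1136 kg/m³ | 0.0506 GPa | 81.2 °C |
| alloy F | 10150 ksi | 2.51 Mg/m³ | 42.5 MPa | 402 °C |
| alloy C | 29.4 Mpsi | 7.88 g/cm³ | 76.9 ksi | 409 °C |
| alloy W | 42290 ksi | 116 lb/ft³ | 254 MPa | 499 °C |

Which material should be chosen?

alloy W

Screen on constraints: σ_y ≥ 33.4 MPa; max service T ≥ 370 °C. Survivors: alloy A, alloy F, alloy C, alloy W.
After converting to SI:
  alloy A: E = 381.0 GPa, ρ = 3870 kg/m³
  alloy F: E = 69.98 GPa, ρ = 2510 kg/m³
  alloy C: E = 202.7 GPa, ρ = 7880 kg/m³
  alloy W: E = 291.6 GPa, ρ = 1858 kg/m³
  alloy W: M = 9.19×10⁻³
  alloy A: M = 5.04×10⁻³
  alloy F: M = 3.33×10⁻³
  alloy C: M = 1.81×10⁻³
Alloy W has the largest M.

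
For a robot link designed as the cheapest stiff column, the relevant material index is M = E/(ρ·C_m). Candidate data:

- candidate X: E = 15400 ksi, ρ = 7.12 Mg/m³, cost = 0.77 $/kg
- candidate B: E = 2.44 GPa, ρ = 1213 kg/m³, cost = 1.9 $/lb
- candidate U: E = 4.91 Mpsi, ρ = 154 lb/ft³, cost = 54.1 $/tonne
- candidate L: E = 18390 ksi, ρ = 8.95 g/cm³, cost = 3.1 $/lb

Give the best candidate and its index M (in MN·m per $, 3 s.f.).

Convert each candidate to consistent units, then evaluate M:
  candidate X: E = 106.2 GPa, ρ = 7120 kg/m³, cost = 0.7700 $/kg
  candidate B: E = 2.440 GPa, ρ = 1213 kg/m³, cost = 4.189 $/kg
  candidate U: E = 33.85 GPa, ρ = 2467 kg/m³, cost = 0.05410 $/kg
  candidate L: E = 126.8 GPa, ρ = 8950 kg/m³, cost = 6.834 $/kg
  candidate U: M = 254 MN·m per $
  candidate X: M = 19.4 MN·m per $
  candidate L: M = 2.07 MN·m per $
  candidate B: M = 0.480 MN·m per $
The maximum is for candidate U.

candidate U, M = 254 MN·m per $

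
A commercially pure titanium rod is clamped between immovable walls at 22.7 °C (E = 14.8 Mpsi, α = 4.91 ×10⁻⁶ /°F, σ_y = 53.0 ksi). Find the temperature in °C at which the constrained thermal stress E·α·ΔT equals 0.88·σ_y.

379 °C

E = 14.8 Mpsi = 102.0 GPa.
α = 4.91×10⁻⁶/°F × 9/5 = 8.84×10⁻⁶/K.
σ_y = 53.0 ksi = 365.4 MPa.
E·α·ΔT = 321.6 MPa ⇒ ΔT = 321.6 / (102.0×10³ × 8.84×10⁻⁶) = 356.6 K.
T = 22.7 + 356.6 = 379.3 °C.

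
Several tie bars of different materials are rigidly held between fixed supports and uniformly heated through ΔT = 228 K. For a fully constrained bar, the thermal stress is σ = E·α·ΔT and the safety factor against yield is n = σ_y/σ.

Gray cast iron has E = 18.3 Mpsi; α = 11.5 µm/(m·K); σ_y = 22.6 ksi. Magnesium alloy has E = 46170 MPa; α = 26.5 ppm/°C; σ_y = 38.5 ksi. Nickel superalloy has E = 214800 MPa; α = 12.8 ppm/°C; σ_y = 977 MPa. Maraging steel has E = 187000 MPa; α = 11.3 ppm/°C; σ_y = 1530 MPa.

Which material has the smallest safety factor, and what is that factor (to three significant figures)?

With everything in SI (GPa, ×10⁻⁶/K, MPa):
  gray cast iron: E = 126.2, α = 11.5, σ_y = 155.8 → σ = 331 MPa, n = 0.471
  magnesium alloy: E = 46.17, α = 26.5, σ_y = 265.4 → σ = 279 MPa, n = 0.952
  nickel superalloy: E = 214.8, α = 12.8, σ_y = 977.0 → σ = 627 MPa, n = 1.56
  maraging steel: E = 187.0, α = 11.3, σ_y = 1530 → σ = 482 MPa, n = 3.18
The minimum is gray cast iron at n = 0.471.

gray cast iron, n = 0.471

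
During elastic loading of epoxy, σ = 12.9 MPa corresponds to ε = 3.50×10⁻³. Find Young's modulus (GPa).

3.69 GPa

E = σ/ε = 12.9 MPa / 3.50×10⁻³ = 3686 MPa = 3.69 GPa.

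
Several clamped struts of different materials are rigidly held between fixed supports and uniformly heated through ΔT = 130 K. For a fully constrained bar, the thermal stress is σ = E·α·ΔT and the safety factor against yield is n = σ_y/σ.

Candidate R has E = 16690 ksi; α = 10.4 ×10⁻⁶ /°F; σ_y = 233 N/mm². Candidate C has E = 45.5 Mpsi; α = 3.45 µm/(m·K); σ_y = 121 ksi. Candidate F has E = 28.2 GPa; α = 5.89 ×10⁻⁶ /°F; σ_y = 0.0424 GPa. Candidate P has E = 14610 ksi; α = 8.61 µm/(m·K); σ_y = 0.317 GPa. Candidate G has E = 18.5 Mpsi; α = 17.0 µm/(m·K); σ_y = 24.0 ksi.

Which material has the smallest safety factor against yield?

Converting E to GPa, α to ×10⁻⁶/K, σ_y to MPa, then σ and n for each:
  candidate R: E = 115.1, α = 18.7, σ_y = 233.0 → σ = 280 MPa, n = 0.832
  candidate C: E = 313.7, α = 3.45, σ_y = 834.3 → σ = 141 MPa, n = 5.93
  candidate F: E = 28.20, α = 10.6, σ_y = 42.40 → σ = 38.9 MPa, n = 1.09
  candidate P: E = 100.7, α = 8.61, σ_y = 317.0 → σ = 113 MPa, n = 2.81
  candidate G: E = 127.6, α = 17.0, σ_y = 165.5 → σ = 282 MPa, n = 0.587
Candidate G has the lowest safety factor, n = 0.587.

candidate G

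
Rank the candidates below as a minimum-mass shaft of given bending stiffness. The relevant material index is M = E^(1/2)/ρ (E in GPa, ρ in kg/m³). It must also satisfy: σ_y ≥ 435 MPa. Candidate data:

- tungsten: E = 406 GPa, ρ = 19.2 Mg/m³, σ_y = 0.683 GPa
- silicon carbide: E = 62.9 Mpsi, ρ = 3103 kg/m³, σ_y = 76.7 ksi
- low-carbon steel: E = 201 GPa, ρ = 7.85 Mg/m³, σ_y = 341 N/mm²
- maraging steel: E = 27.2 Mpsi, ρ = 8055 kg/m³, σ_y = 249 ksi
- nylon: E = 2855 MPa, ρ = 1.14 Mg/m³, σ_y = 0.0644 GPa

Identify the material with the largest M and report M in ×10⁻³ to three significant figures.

silicon carbide, M = 6.71×10⁻³

Screen on constraints: σ_y ≥ 435 MPa. Survivors: tungsten, silicon carbide, maraging steel.
Convert each candidate to consistent units, then evaluate M:
  tungsten: E = 406.0 GPa, ρ = 19200 kg/m³
  silicon carbide: E = 433.7 GPa, ρ = 3103 kg/m³
  maraging steel: E = 187.5 GPa, ρ = 8055 kg/m³
  silicon carbide: M = 6.71×10⁻³
  maraging steel: M = 1.70×10⁻³
  tungsten: M = 1.05×10⁻³
The maximum is for silicon carbide.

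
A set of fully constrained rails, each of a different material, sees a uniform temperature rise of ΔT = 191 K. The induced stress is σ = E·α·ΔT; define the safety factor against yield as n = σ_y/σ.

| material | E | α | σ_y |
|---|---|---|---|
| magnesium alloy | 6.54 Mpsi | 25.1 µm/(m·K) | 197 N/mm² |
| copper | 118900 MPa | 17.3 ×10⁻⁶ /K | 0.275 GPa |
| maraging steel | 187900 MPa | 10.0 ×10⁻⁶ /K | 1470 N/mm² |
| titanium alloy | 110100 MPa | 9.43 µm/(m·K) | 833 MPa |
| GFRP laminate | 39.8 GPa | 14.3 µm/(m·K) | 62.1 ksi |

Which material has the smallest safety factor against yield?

copper

Converting E to GPa, α to ×10⁻⁶/K, σ_y to MPa, then σ and n for each:
  magnesium alloy: E = 45.09, α = 25.1, σ_y = 197.0 → σ = 216 MPa, n = 0.911
  copper: E = 118.9, α = 17.3, σ_y = 275.0 → σ = 393 MPa, n = 0.700
  maraging steel: E = 187.9, α = 10.0, σ_y = 1470 → σ = 359 MPa, n = 4.10
  titanium alloy: E = 110.1, α = 9.43, σ_y = 833.0 → σ = 198 MPa, n = 4.20
  GFRP laminate: E = 39.80, α = 14.3, σ_y = 428.2 → σ = 109 MPa, n = 3.94
The minimum is copper at n = 0.700.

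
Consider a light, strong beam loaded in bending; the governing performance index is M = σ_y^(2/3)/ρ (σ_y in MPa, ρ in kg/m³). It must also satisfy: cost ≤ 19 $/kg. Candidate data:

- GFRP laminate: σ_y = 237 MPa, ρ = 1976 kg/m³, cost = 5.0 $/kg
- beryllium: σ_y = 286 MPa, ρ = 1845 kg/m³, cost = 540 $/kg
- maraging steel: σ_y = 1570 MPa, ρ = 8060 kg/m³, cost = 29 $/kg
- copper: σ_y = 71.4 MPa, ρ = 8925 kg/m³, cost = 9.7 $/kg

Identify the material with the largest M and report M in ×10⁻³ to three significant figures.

GFRP laminate, M = 19.4×10⁻³

Screen on constraints: cost ≤ 19 $/kg. Survivors: GFRP laminate, copper.
Computing M directly (units already consistent):
  GFRP laminate: M = 19.4×10⁻³
  copper: M = 1.93×10⁻³
GFRP laminate ranks first.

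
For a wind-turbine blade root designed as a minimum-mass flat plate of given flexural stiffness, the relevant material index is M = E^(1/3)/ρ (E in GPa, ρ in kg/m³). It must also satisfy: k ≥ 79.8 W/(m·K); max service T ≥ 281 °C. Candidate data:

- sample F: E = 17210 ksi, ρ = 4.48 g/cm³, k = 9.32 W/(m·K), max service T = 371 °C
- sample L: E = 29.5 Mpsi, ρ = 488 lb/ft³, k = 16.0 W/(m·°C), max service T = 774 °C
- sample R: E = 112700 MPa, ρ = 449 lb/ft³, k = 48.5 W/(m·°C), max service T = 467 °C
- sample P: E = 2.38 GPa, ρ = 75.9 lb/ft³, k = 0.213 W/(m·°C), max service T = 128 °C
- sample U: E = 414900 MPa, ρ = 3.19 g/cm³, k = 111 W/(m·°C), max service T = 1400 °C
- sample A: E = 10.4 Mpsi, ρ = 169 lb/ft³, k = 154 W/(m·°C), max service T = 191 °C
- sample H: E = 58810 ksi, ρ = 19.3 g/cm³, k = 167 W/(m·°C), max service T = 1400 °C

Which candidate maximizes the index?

sample U

Screen on constraints: k ≥ 79.8 W/(m·K); max service T ≥ 281 °C. Survivors: sample U, sample H.
After converting to SI:
  sample U: E = 414.9 GPa, ρ = 3190 kg/m³
  sample H: E = 405.5 GPa, ρ = 19300 kg/m³
  sample U: M = 2.34×10⁻³
  sample H: M = 0.384×10⁻³
Highest index: sample U.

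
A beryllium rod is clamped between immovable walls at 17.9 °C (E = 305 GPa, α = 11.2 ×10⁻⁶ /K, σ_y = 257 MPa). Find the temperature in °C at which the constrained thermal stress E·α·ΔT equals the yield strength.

E·α·ΔT = 257.0 MPa ⇒ ΔT = 257.0 / (305.0×10³ × 11.2×10⁻⁶) = 75.23 K.
T = 17.9 + 75.23 = 93.13 °C.

93.1 °C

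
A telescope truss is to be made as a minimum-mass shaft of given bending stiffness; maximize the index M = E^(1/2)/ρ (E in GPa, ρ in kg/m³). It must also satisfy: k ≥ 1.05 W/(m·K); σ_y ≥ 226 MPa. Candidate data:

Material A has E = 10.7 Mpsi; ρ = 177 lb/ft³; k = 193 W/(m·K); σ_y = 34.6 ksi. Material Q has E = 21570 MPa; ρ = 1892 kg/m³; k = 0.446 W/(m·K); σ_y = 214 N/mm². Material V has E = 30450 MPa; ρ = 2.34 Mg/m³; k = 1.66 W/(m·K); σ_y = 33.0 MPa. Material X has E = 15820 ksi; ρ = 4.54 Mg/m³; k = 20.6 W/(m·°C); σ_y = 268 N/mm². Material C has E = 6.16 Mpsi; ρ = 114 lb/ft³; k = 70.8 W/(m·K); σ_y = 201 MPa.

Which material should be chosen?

Screen on constraints: k ≥ 1.05 W/(m·K); σ_y ≥ 226 MPa. Survivors: material A, material X.
Convert each candidate to consistent units, then evaluate M:
  material A: E = 73.77 GPa, ρ = 2835 kg/m³
  material X: E = 109.1 GPa, ρ = 4540 kg/m³
  material A: M = 3.03×10⁻³
  material X: M = 2.30×10⁻³
The maximum is for material A.

material A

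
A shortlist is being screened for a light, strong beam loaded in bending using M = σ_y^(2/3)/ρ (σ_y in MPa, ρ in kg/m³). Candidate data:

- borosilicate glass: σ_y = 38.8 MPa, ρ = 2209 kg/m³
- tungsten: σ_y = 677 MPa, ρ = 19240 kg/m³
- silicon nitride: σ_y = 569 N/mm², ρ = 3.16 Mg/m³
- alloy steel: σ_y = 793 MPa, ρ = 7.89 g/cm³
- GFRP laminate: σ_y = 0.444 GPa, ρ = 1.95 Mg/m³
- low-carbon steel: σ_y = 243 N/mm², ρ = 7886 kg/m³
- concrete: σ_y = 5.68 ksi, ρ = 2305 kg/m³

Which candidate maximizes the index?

GFRP laminate

After converting to SI:
  borosilicate glass: σ_y = 38.80 MPa, ρ = 2209 kg/m³
  tungsten: σ_y = 677.0 MPa, ρ = 19240 kg/m³
  silicon nitride: σ_y = 569.0 MPa, ρ = 3160 kg/m³
  alloy steel: σ_y = 793.0 MPa, ρ = 7890 kg/m³
  GFRP laminate: σ_y = 444.0 MPa, ρ = 1950 kg/m³
  low-carbon steel: σ_y = 243.0 MPa, ρ = 7886 kg/m³
  concrete: σ_y = 39.16 MPa, ρ = 2305 kg/m³
  GFRP laminate: M = 29.8×10⁻³
  silicon nitride: M = 21.7×10⁻³
  alloy steel: M = 10.9×10⁻³
  borosilicate glass: M = 5.19×10⁻³
  concrete: M = 5.00×10⁻³
  low-carbon steel: M = 4.94×10⁻³
  tungsten: M = 4.01×10⁻³
GFRP laminate has the largest M.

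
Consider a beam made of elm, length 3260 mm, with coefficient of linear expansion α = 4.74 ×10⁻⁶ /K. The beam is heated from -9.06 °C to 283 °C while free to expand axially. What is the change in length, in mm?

ΔT = 283 − (-9.06) = 292.1 K.
ΔL = α·L₀·ΔT = 4.74×10⁻⁶ × 3260 mm × 292.1 K = 4.51 mm.

4.51 mm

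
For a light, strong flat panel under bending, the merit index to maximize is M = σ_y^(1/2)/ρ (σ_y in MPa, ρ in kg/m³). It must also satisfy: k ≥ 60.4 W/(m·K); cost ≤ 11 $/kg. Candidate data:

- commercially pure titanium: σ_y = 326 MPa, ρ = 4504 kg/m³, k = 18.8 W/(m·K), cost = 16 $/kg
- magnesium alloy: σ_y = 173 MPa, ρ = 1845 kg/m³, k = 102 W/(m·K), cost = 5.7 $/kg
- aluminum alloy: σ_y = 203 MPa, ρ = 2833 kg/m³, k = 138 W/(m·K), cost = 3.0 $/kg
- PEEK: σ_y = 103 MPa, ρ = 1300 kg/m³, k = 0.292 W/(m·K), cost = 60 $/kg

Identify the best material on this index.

magnesium alloy

Screen on constraints: k ≥ 60.4 W/(m·K); cost ≤ 11 $/kg. Survivors: magnesium alloy, aluminum alloy.
Evaluate M for each candidate:
  magnesium alloy: M = 7.13×10⁻³
  aluminum alloy: M = 5.03×10⁻³
Highest index: magnesium alloy.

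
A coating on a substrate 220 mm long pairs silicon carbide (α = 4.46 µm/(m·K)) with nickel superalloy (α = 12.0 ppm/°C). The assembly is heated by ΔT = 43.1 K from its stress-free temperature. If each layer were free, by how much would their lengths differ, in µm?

71.5 µm

Δα = |4.46 − 12.0|×10⁻⁶/K = 7.54×10⁻⁶/K.
ΔL_mismatch = Δα·L·ΔT = 7.54×10⁻⁶ × 220.0 mm × 43.1 K = 71.5 µm.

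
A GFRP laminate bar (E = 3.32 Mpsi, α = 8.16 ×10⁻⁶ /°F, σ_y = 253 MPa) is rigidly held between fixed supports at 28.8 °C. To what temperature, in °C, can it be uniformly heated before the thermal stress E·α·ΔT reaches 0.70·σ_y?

E = 3.32 Mpsi = 22.89 GPa.
α = 8.16×10⁻⁶/°F × 9/5 = 14.7×10⁻⁶/K.
E·α·ΔT = 177.1 MPa ⇒ ΔT = 177.1 / (22.89×10³ × 14.7×10⁻⁶) = 526.7 K.
T = 28.8 + 526.7 = 555.5 °C.

556 °C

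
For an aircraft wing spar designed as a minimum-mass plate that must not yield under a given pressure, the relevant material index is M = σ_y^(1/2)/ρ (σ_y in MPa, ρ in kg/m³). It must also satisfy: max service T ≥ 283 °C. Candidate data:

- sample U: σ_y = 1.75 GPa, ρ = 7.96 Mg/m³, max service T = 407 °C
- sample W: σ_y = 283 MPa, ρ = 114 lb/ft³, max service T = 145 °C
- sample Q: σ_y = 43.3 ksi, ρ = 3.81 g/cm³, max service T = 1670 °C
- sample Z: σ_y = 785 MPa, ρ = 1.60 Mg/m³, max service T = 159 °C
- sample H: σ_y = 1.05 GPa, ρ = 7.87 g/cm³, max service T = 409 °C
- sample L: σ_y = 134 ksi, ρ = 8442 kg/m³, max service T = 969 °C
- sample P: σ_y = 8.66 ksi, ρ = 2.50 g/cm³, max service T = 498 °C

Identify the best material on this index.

Screen on constraints: max service T ≥ 283 °C. Survivors: sample U, sample Q, sample H, sample L, sample P.
After converting to SI:
  sample U: σ_y = 1750 MPa, ρ = 7960 kg/m³
  sample Q: σ_y = 298.5 MPa, ρ = 3810 kg/m³
  sample H: σ_y = 1050 MPa, ρ = 7870 kg/m³
  sample L: σ_y = 923.9 MPa, ρ = 8442 kg/m³
  sample P: σ_y = 59.71 MPa, ρ = 2500 kg/m³
  sample U: M = 5.26×10⁻³
  sample Q: M = 4.54×10⁻³
  sample H: M = 4.12×10⁻³
  sample L: M = 3.60×10⁻³
  sample P: M = 3.09×10⁻³
Sample U ranks first.

sample U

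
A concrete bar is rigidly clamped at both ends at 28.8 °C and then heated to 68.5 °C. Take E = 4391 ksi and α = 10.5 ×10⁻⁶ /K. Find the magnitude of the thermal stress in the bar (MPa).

12.6 MPa

E = 4391 ksi = 30.27 GPa.
ΔT = 39.70 K. Constrained thermal stress σ = E·α·ΔT = 30.27×10³ MPa × 10.5×10⁻⁶ × 39.70 = 12.6 MPa (compressive).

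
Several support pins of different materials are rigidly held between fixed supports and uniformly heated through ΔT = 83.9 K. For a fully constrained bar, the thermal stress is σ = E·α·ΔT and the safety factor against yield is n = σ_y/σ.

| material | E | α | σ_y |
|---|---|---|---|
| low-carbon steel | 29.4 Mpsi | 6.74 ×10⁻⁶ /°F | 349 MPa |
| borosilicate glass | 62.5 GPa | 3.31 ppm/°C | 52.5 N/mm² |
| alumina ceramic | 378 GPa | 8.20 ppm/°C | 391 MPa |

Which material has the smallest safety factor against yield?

Converting E to GPa, α to ×10⁻⁶/K, σ_y to MPa, then σ and n for each:
  low-carbon steel: E = 202.7, α = 12.1, σ_y = 349.0 → σ = 206 MPa, n = 1.69
  borosilicate glass: E = 62.50, α = 3.31, σ_y = 52.50 → σ = 17.4 MPa, n = 3.02
  alumina ceramic: E = 378.0, α = 8.20, σ_y = 391.0 → σ = 260 MPa, n = 1.50
The minimum is alumina ceramic at n = 1.50.

alumina ceramic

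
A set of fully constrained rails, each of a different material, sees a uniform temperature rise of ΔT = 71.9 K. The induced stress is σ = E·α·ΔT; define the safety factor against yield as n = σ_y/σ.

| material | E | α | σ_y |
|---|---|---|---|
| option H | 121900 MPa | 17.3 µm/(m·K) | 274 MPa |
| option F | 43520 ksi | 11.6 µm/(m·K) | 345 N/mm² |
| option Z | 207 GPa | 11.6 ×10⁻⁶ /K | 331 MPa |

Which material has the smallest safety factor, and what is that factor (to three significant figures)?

option F, n = 1.38

With everything in SI (GPa, ×10⁻⁶/K, MPa):
  option H: E = 121.9, α = 17.3, σ_y = 274.0 → σ = 152 MPa, n = 1.81
  option F: E = 300.1, α = 11.6, σ_y = 345.0 → σ = 250 MPa, n = 1.38
  option Z: E = 207.0, α = 11.6, σ_y = 331.0 → σ = 173 MPa, n = 1.92
Smallest n: option F with n = 1.38.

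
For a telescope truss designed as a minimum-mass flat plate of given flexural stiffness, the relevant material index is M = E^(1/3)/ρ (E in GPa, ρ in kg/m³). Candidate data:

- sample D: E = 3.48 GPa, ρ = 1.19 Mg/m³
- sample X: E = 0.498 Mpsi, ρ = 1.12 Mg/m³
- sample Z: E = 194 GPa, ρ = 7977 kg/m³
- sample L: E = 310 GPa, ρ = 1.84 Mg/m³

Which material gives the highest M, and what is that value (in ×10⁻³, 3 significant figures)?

sample L, M = 3.68×10⁻³

After converting to SI:
  sample D: E = 3.480 GPa, ρ = 1190 kg/m³
  sample X: E = 3.434 GPa, ρ = 1120 kg/m³
  sample Z: E = 194.0 GPa, ρ = 7977 kg/m³
  sample L: E = 310.0 GPa, ρ = 1840 kg/m³
  sample L: M = 3.68×10⁻³
  sample X: M = 1.35×10⁻³
  sample D: M = 1.27×10⁻³
  sample Z: M = 0.726×10⁻³
The maximum is for sample L.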